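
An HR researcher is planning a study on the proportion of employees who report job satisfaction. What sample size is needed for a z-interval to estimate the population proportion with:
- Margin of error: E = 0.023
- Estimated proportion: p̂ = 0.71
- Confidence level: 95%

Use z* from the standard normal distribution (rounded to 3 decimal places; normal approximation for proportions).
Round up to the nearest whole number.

Using z* for proportion z-interval (normal approximation).

For 95% confidence, z* = 1.96 (from standard normal table)

Sample size formula for proportion z-interval: n = z*²p̂(1-p̂)/E²

n = 1.96² × 0.71 × 0.29 / 0.023²
  = 3.8416 × 0.2059 / 0.000529
  = 1495.2466

Round up to the nearest whole number: n = 1496

1496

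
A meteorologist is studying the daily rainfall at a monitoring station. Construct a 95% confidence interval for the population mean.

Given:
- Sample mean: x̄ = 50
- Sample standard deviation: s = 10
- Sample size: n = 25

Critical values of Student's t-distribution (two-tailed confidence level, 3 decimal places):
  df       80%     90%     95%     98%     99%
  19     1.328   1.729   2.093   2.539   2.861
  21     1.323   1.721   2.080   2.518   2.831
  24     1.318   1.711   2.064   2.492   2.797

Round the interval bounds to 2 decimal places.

The population standard deviation σ is unknown (only the sample standard deviation s is given), so use a t-interval with df = n - 1 = 25 - 1 = 24.

For 95% confidence with df = 24, t* = 2.064 (from t-table)

Standard error: SE = s/√n = 10/√25 = 2.000000

Margin of error: E = t* × SE = 2.064 × 2.000000 = 4.1280

T-interval: x̄ ± E = 50 ± 4.1280 = (45.8720, 54.1280)

Rounded to 2 decimal places:

(45.87, 54.13)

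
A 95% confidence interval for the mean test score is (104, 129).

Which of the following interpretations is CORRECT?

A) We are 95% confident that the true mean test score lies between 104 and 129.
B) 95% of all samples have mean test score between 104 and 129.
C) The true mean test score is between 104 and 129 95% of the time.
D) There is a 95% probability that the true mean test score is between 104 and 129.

A confidence interval represents our confidence in the procedure, not a probability statement about the parameter.

Key concept: If we repeated this sampling process many times and computed a 95% CI each time, about 95% of those intervals would contain the true population parameter.

For this specific interval (104, 129):
- Midpoint (point estimate): 116.5
- Margin of error: 12.5

The correct interpretation is the one stating confidence that the true parameter lies in the interval — option A.

A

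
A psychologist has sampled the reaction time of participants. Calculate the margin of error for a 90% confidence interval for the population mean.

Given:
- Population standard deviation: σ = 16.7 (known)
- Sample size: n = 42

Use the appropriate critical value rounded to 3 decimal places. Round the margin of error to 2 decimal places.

The population standard deviation σ is known, so use the z-interval margin of error formula.

For 90% confidence, z* = 1.645 (from standard normal table)

Margin of error formula for z-interval: E = z* × σ/√n

E = 1.645 × 16.7/√42
  = 1.645 × 2.576866
  = 4.2389

Rounded to 2 decimal places:

4.24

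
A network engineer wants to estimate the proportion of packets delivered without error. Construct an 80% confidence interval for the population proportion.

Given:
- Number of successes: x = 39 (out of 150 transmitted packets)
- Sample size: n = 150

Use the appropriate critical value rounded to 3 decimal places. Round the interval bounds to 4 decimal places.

Sample proportion: p̂ = 39/150 = 0.260000

Check conditions for normal approximation:
  np̂ = 39 ≥ 10 ✓
  n(1-p̂) = 111 ≥ 10 ✓

The sample is large enough, so use a z-interval (normal approximation) for the proportion.

For 80% confidence, z* = 1.282 (from standard normal table)

Standard error: SE = √(p̂(1-p̂)/n) = √(0.260000×0.740000/150) = 0.03581434

Margin of error: E = z* × SE = 1.282 × 0.03581434 = 0.045914

Z-interval: p̂ ± E = 0.260000 ± 0.045914 = (0.214086, 0.305914)

Rounded to 4 decimal places:

(0.2141, 0.3059)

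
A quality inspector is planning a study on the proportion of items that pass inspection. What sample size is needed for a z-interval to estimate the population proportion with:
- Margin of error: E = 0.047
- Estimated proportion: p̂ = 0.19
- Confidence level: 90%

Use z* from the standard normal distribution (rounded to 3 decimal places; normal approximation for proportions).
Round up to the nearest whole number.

Using z* for proportion z-interval (normal approximation).

For 90% confidence, z* = 1.645 (from standard normal table)

Sample size formula for proportion z-interval: n = z*²p̂(1-p̂)/E²

n = 1.645² × 0.19 × 0.81 / 0.047²
  = 2.706025 × 0.1539 / 0.002209
  = 188.5275

Round up to the nearest whole number: n = 189

189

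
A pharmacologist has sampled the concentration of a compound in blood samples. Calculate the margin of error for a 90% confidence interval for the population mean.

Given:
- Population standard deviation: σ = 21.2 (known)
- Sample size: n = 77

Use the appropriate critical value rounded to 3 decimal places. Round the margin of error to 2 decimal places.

The population standard deviation σ is known, so use the z-interval margin of error formula.

For 90% confidence, z* = 1.645 (from standard normal table)

Margin of error formula for z-interval: E = z* × σ/√n

E = 1.645 × 21.2/√77
  = 1.645 × 2.415964
  = 3.9743

Rounded to 2 decimal places:

3.97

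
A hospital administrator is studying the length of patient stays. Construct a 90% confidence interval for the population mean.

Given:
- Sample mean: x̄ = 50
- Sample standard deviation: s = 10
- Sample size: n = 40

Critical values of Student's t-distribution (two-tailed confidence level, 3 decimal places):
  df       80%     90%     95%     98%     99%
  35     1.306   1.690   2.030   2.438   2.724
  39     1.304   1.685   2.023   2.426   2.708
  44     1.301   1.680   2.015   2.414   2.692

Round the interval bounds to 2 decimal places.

The population standard deviation σ is unknown (only the sample standard deviation s is given), so use a t-interval with df = n - 1 = 40 - 1 = 39.

For 90% confidence with df = 39, t* = 1.685 (from t-table)

Standard error: SE = s/√n = 10/√40 = 1.581139

Margin of error: E = t* × SE = 1.685 × 1.581139 = 2.6642

T-interval: x̄ ± E = 50 ± 2.6642 = (47.3358, 52.6642)

Rounded to 2 decimal places:

(47.34, 52.66)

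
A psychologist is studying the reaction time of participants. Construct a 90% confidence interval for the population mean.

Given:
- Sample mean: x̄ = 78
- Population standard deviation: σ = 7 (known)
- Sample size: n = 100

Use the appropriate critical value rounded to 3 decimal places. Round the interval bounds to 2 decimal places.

The population standard deviation σ is known, so use a z-interval (standard normal critical value).

For 90% confidence, z* = 1.645 (from standard normal table)

Standard error: SE = σ/√n = 7/√100 = 0.700000

Margin of error: E = z* × SE = 1.645 × 0.700000 = 1.1515

Z-interval: x̄ ± E = 78 ± 1.1515 = (76.8485, 79.1515)

Rounded to 2 decimal places:

(76.85, 79.15)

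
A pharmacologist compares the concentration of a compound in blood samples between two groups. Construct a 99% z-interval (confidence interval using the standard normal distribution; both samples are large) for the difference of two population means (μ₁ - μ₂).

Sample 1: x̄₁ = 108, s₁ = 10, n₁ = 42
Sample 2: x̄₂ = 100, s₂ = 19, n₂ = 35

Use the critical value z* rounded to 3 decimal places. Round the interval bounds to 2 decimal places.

Both samples are large (n₁ = 42 ≥ 30, n₂ = 35 ≥ 30), so a z-interval for the difference of means applies.

Point estimate: x̄₁ - x̄₂ = 108 - 100 = 8

Standard error: SE = √(s₁²/n₁ + s₂²/n₂)
= √(10²/42 + 19²/35)
= √(2.380952 + 10.314286)
= 3.563038

For 99% confidence, z* = 2.576 (from standard normal table)
Margin of error: E = z* × SE = 2.576 × 3.563038 = 9.1784

Z-interval: (x̄₁ - x̄₂) ± E = 8 ± 9.1784 = (-1.1784, 17.1784)

Rounded to 2 decimal places:

(-1.18, 17.18)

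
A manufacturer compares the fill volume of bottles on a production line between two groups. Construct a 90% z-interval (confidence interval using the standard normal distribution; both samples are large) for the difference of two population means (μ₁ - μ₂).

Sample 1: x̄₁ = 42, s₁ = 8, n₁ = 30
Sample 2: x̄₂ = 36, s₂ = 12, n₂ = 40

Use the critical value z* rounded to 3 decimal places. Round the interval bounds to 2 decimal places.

Both samples are large (n₁ = 30 ≥ 30, n₂ = 40 ≥ 30), so a z-interval for the difference of means applies.

Point estimate: x̄₁ - x̄₂ = 42 - 36 = 6

Standard error: SE = √(s₁²/n₁ + s₂²/n₂)
= √(8²/30 + 12²/40)
= √(2.133333 + 3.600000)
= 2.394438

For 90% confidence, z* = 1.645 (from standard normal table)
Margin of error: E = z* × SE = 1.645 × 2.394438 = 3.9389

Z-interval: (x̄₁ - x̄₂) ± E = 6 ± 3.9389 = (2.0611, 9.9389)

Rounded to 2 decimal places:

(2.06, 9.94)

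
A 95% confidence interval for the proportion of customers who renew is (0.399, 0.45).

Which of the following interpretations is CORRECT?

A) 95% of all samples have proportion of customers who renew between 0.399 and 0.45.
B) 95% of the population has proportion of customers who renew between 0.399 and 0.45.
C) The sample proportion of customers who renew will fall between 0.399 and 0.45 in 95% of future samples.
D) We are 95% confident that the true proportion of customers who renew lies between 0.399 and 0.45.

A confidence interval represents our confidence in the procedure, not a probability statement about the parameter.

Key concept: If we repeated this sampling process many times and computed a 95% CI each time, about 95% of those intervals would contain the true population parameter.

For this specific interval (0.399, 0.45):
- Midpoint (point estimate): 0.4245
- Margin of error: 0.0255

The correct interpretation is the one stating confidence that the true parameter lies in the interval — option D.

D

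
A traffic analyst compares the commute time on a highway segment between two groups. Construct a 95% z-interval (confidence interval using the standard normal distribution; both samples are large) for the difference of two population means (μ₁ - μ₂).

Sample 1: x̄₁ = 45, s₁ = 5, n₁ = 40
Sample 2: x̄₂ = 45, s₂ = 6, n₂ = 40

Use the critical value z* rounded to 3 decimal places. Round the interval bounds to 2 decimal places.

Both samples are large (n₁ = 40 ≥ 30, n₂ = 40 ≥ 30), so a z-interval for the difference of means applies.

Point estimate: x̄₁ - x̄₂ = 45 - 45 = 0

Standard error: SE = √(s₁²/n₁ + s₂²/n₂)
= √(5²/40 + 6²/40)
= √(0.625000 + 0.900000)
= 1.234909

For 95% confidence, z* = 1.96 (from standard normal table)
Margin of error: E = z* × SE = 1.96 × 1.234909 = 2.4204

Z-interval: (x̄₁ - x̄₂) ± E = 0 ± 2.4204 = (-2.4204, 2.4204)

Rounded to 2 decimal places:

(-2.42, 2.42)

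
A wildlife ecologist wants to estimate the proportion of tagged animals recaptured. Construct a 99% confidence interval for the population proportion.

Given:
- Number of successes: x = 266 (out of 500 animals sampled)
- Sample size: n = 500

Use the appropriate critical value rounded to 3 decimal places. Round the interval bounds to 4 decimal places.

Sample proportion: p̂ = 266/500 = 0.532000

Check conditions for normal approximation:
  np̂ = 266 ≥ 10 ✓
  n(1-p̂) = 234 ≥ 10 ✓

The sample is large enough, so use a z-interval (normal approximation) for the proportion.

For 99% confidence, z* = 2.576 (from standard normal table)

Standard error: SE = √(p̂(1-p̂)/n) = √(0.532000×0.468000/500) = 0.02231484

Margin of error: E = z* × SE = 2.576 × 0.02231484 = 0.057483

Z-interval: p̂ ± E = 0.532000 ± 0.057483 = (0.474517, 0.589483)

Rounded to 4 decimal places:

(0.4745, 0.5895)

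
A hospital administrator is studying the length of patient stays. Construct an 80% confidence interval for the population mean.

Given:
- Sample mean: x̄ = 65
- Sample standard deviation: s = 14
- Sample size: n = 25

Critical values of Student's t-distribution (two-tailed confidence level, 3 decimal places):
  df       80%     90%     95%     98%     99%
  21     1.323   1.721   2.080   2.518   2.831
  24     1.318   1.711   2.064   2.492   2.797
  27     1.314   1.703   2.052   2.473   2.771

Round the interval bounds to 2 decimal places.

The population standard deviation σ is unknown (only the sample standard deviation s is given), so use a t-interval with df = n - 1 = 25 - 1 = 24.

For 80% confidence with df = 24, t* = 1.318 (from t-table)

Standard error: SE = s/√n = 14/√25 = 2.800000

Margin of error: E = t* × SE = 1.318 × 2.800000 = 3.6904

T-interval: x̄ ± E = 65 ± 3.6904 = (61.3096, 68.6904)

Rounded to 2 decimal places:

(61.31, 68.69)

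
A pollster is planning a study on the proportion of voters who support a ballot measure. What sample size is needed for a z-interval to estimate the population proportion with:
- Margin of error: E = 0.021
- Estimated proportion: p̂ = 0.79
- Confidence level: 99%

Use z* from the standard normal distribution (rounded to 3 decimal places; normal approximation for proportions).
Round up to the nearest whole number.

Using z* for proportion z-interval (normal approximation).

For 99% confidence, z* = 2.576 (from standard normal table)

Sample size formula for proportion z-interval: n = z*²p̂(1-p̂)/E²

n = 2.576² × 0.79 × 0.21 / 0.021²
  = 6.635776 × 0.1659 / 0.000441
  = 2496.3157

Round up to the nearest whole number: n = 2497

2497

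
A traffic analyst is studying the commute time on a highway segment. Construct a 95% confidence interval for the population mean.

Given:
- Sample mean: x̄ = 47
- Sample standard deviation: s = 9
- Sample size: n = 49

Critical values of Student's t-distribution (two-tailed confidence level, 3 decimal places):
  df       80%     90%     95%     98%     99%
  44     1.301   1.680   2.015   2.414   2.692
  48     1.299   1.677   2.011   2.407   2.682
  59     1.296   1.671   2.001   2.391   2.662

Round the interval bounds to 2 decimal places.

The population standard deviation σ is unknown (only the sample standard deviation s is given), so use a t-interval with df = n - 1 = 49 - 1 = 48.

For 95% confidence with df = 48, t* = 2.011 (from t-table)

Standard error: SE = s/√n = 9/√49 = 1.285714

Margin of error: E = t* × SE = 2.011 × 1.285714 = 2.5856

T-interval: x̄ ± E = 47 ± 2.5856 = (44.4144, 49.5856)

Rounded to 2 decimal places:

(44.41, 49.59)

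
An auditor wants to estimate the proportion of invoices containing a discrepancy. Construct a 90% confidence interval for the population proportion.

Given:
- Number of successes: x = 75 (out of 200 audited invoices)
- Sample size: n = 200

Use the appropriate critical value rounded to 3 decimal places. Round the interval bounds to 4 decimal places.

Sample proportion: p̂ = 75/200 = 0.375000

Check conditions for normal approximation:
  np̂ = 75 ≥ 10 ✓
  n(1-p̂) = 125 ≥ 10 ✓

The sample is large enough, so use a z-interval (normal approximation) for the proportion.

For 90% confidence, z* = 1.645 (from standard normal table)

Standard error: SE = √(p̂(1-p̂)/n) = √(0.375000×0.625000/200) = 0.03423266

Margin of error: E = z* × SE = 1.645 × 0.03423266 = 0.056313

Z-interval: p̂ ± E = 0.375000 ± 0.056313 = (0.318687, 0.431313)

Rounded to 4 decimal places:

(0.3187, 0.4313)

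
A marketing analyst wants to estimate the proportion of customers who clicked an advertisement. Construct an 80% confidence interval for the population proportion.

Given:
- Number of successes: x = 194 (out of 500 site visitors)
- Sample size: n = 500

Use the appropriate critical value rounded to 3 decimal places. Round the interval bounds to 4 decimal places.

Sample proportion: p̂ = 194/500 = 0.388000

Check conditions for normal approximation:
  np̂ = 194 ≥ 10 ✓
  n(1-p̂) = 306 ≥ 10 ✓

The sample is large enough, so use a z-interval (normal approximation) for the proportion.

For 80% confidence, z* = 1.282 (from standard normal table)

Standard error: SE = √(p̂(1-p̂)/n) = √(0.388000×0.612000/500) = 0.02179248

Margin of error: E = z* × SE = 1.282 × 0.02179248 = 0.027938

Z-interval: p̂ ± E = 0.388000 ± 0.027938 = (0.360062, 0.415938)

Rounded to 4 decimal places:

(0.3601, 0.4159)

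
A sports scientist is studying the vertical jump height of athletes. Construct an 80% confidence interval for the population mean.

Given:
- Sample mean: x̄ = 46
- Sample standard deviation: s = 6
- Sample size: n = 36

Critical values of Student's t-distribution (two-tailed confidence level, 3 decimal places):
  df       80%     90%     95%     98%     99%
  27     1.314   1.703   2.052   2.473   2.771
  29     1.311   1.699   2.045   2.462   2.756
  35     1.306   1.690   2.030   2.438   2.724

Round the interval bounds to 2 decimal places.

The population standard deviation σ is unknown (only the sample standard deviation s is given), so use a t-interval with df = n - 1 = 36 - 1 = 35.

For 80% confidence with df = 35, t* = 1.306 (from t-table)

Standard error: SE = s/√n = 6/√36 = 1.000000

Margin of error: E = t* × SE = 1.306 × 1.000000 = 1.3060

T-interval: x̄ ± E = 46 ± 1.3060 = (44.6940, 47.3060)

Rounded to 2 decimal places:

(44.69, 47.31)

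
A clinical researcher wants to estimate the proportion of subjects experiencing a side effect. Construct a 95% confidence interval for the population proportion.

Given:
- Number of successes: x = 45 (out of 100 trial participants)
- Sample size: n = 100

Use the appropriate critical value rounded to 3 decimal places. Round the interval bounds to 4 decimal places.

Sample proportion: p̂ = 45/100 = 0.450000

Check conditions for normal approximation:
  np̂ = 45 ≥ 10 ✓
  n(1-p̂) = 55 ≥ 10 ✓

The sample is large enough, so use a z-interval (normal approximation) for the proportion.

For 95% confidence, z* = 1.96 (from standard normal table)

Standard error: SE = √(p̂(1-p̂)/n) = √(0.450000×0.550000/100) = 0.04974937

Margin of error: E = z* × SE = 1.96 × 0.04974937 = 0.097509

Z-interval: p̂ ± E = 0.450000 ± 0.097509 = (0.352491, 0.547509)

Rounded to 4 decimal places:

(0.3525, 0.5475)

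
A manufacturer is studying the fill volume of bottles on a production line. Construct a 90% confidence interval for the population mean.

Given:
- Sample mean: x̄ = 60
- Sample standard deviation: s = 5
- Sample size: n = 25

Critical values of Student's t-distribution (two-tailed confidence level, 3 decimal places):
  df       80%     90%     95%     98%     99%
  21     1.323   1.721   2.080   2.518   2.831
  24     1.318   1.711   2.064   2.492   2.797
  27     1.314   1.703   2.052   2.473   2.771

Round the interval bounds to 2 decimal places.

The population standard deviation σ is unknown (only the sample standard deviation s is given), so use a t-interval with df = n - 1 = 25 - 1 = 24.

For 90% confidence with df = 24, t* = 1.711 (from t-table)

Standard error: SE = s/√n = 5/√25 = 1.000000

Margin of error: E = t* × SE = 1.711 × 1.000000 = 1.7110

T-interval: x̄ ± E = 60 ± 1.7110 = (58.2890, 61.7110)

Rounded to 2 decimal places:

(58.29, 61.71)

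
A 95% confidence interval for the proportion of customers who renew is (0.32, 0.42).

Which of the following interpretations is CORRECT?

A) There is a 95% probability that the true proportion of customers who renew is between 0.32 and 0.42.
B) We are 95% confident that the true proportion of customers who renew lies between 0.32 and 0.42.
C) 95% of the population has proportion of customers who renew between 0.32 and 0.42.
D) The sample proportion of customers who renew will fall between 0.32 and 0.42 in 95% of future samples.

A confidence interval represents our confidence in the procedure, not a probability statement about the parameter.

Key concept: If we repeated this sampling process many times and computed a 95% CI each time, about 95% of those intervals would contain the true population parameter.

For this specific interval (0.32, 0.42):
- Midpoint (point estimate): 0.37
- Margin of error: 0.05

The correct interpretation is the one stating confidence that the true parameter lies in the interval — option B.

B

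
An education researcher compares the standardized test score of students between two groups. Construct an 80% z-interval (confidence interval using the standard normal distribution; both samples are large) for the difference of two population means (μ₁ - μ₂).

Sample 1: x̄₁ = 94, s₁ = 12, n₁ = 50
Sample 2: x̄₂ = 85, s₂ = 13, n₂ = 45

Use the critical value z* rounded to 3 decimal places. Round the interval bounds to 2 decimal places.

Both samples are large (n₁ = 50 ≥ 30, n₂ = 45 ≥ 30), so a z-interval for the difference of means applies.

Point estimate: x̄₁ - x̄₂ = 94 - 85 = 9

Standard error: SE = √(s₁²/n₁ + s₂²/n₂)
= √(12²/50 + 13²/45)
= √(2.880000 + 3.755556)
= 2.575957

For 80% confidence, z* = 1.282 (from standard normal table)
Margin of error: E = z* × SE = 1.282 × 2.575957 = 3.3024

Z-interval: (x̄₁ - x̄₂) ± E = 9 ± 3.3024 = (5.6976, 12.3024)

Rounded to 2 decimal places:

(5.70, 12.30)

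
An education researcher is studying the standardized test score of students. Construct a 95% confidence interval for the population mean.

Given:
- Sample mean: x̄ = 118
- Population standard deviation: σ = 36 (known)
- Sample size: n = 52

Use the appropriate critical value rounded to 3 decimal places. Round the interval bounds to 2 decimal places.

The population standard deviation σ is known, so use a z-interval (standard normal critical value).

For 95% confidence, z* = 1.96 (from standard normal table)

Standard error: SE = σ/√n = 36/√52 = 4.992302

Margin of error: E = z* × SE = 1.96 × 4.992302 = 9.7849

Z-interval: x̄ ± E = 118 ± 9.7849 = (108.2151, 127.7849)

Rounded to 2 decimal places:

(108.22, 127.78)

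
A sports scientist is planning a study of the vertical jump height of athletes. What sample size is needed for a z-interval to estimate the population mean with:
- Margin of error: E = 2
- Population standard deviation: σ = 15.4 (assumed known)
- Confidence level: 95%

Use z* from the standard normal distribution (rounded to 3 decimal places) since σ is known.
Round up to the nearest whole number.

Using z* since population σ is known (z-interval formula).

For 95% confidence, z* = 1.96 (from standard normal table)

Sample size formula for z-interval: n = (z*σ/E)²

n = (1.96 × 15.4 / 2)²
  = (15.092000)²
  = 227.7685

Round up to the nearest whole number: n = 228

228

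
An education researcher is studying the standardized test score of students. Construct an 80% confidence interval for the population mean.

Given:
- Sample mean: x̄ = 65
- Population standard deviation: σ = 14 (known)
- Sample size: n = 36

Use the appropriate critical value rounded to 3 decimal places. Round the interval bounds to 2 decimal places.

The population standard deviation σ is known, so use a z-interval (standard normal critical value).

For 80% confidence, z* = 1.282 (from standard normal table)

Standard error: SE = σ/√n = 14/√36 = 2.333333

Margin of error: E = z* × SE = 1.282 × 2.333333 = 2.9913

Z-interval: x̄ ± E = 65 ± 2.9913 = (62.0087, 67.9913)

Rounded to 2 decimal places:

(62.01, 67.99)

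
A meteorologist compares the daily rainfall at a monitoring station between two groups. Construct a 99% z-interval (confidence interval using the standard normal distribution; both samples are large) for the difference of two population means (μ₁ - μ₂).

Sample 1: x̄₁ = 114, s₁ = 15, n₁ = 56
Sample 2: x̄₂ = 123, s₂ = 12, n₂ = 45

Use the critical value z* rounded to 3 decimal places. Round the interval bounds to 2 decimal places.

Both samples are large (n₁ = 56 ≥ 30, n₂ = 45 ≥ 30), so a z-interval for the difference of means applies.

Point estimate: x̄₁ - x̄₂ = 114 - 123 = -9

Standard error: SE = √(s₁²/n₁ + s₂²/n₂)
= √(15²/56 + 12²/45)
= √(4.017857 + 3.200000)
= 2.686607

For 99% confidence, z* = 2.576 (from standard normal table)
Margin of error: E = z* × SE = 2.576 × 2.686607 = 6.9207

Z-interval: (x̄₁ - x̄₂) ± E = -9 ± 6.9207 = (-15.9207, -2.0793)

Rounded to 2 decimal places:

(-15.92, -2.08)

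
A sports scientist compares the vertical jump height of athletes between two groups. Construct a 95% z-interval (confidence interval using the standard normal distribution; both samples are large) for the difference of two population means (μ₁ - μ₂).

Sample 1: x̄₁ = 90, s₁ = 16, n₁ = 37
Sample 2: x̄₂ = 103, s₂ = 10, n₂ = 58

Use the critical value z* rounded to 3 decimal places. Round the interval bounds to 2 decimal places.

Both samples are large (n₁ = 37 ≥ 30, n₂ = 58 ≥ 30), so a z-interval for the difference of means applies.

Point estimate: x̄₁ - x̄₂ = 90 - 103 = -13

Standard error: SE = √(s₁²/n₁ + s₂²/n₂)
= √(16²/37 + 10²/58)
= √(6.918919 + 1.724138)
= 2.939908

For 95% confidence, z* = 1.96 (from standard normal table)
Margin of error: E = z* × SE = 1.96 × 2.939908 = 5.7622

Z-interval: (x̄₁ - x̄₂) ± E = -13 ± 5.7622 = (-18.7622, -7.2378)

Rounded to 2 decimal places:

(-18.76, -7.24)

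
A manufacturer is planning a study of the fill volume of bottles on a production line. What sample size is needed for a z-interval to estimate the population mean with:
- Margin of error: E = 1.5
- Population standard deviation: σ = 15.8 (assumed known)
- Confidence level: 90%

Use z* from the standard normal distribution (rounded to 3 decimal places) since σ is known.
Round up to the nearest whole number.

Using z* since population σ is known (z-interval formula).

For 90% confidence, z* = 1.645 (from standard normal table)

Sample size formula for z-interval: n = (z*σ/E)²

n = (1.645 × 15.8 / 1.5)²
  = (17.327333)²
  = 300.2365

Round up to the nearest whole number: n = 301

301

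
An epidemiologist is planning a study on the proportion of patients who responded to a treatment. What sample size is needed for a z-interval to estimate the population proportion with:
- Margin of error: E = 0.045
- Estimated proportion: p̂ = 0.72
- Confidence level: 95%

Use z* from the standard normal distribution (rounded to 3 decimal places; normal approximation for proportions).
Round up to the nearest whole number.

Using z* for proportion z-interval (normal approximation).

For 95% confidence, z* = 1.96 (from standard normal table)

Sample size formula for proportion z-interval: n = z*²p̂(1-p̂)/E²

n = 1.96² × 0.72 × 0.28 / 0.045²
  = 3.8416 × 0.2016 / 0.002025
  = 382.4526

Round up to the nearest whole number: n = 383

383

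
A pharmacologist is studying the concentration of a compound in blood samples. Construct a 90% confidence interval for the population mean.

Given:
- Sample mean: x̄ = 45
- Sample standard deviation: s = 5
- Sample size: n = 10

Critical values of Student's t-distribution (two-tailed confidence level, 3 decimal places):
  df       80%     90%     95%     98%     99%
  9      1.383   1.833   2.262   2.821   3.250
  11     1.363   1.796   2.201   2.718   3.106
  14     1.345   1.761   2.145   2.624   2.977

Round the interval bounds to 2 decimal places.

The population standard deviation σ is unknown (only the sample standard deviation s is given), so use a t-interval with df = n - 1 = 10 - 1 = 9.

For 90% confidence with df = 9, t* = 1.833 (from t-table)

Standard error: SE = s/√n = 5/√10 = 1.581139

Margin of error: E = t* × SE = 1.833 × 1.581139 = 2.8982

T-interval: x̄ ± E = 45 ± 2.8982 = (42.1018, 47.8982)

Rounded to 2 decimal places:

(42.10, 47.90)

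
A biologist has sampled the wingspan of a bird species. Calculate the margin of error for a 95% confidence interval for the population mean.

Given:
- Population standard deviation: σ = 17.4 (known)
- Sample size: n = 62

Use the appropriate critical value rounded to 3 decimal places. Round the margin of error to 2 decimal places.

The population standard deviation σ is known, so use the z-interval margin of error formula.

For 95% confidence, z* = 1.96 (from standard normal table)

Margin of error formula for z-interval: E = z* × σ/√n

E = 1.96 × 17.4/√62
  = 1.96 × 2.209802
  = 4.3312

Rounded to 2 decimal places:

4.33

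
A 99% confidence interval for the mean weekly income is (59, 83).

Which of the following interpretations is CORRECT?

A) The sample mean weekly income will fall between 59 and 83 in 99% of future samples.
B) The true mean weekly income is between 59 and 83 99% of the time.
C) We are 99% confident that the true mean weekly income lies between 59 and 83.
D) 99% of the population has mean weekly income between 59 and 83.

A confidence interval represents our confidence in the procedure, not a probability statement about the parameter.

Key concept: If we repeated this sampling process many times and computed a 99% CI each time, about 99% of those intervals would contain the true population parameter.

For this specific interval (59, 83):
- Midpoint (point estimate): 71
- Margin of error: 12

The correct interpretation is the one stating confidence that the true parameter lies in the interval — option C.

C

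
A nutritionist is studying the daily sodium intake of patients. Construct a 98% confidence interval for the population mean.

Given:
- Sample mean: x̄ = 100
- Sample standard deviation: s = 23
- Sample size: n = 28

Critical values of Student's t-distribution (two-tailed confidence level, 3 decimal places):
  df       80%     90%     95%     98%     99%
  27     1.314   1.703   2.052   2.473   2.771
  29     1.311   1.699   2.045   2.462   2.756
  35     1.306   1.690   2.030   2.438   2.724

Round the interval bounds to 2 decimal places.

The population standard deviation σ is unknown (only the sample standard deviation s is given), so use a t-interval with df = n - 1 = 28 - 1 = 27.

For 98% confidence with df = 27, t* = 2.473 (from t-table)

Standard error: SE = s/√n = 23/√28 = 4.346591

Margin of error: E = t* × SE = 2.473 × 4.346591 = 10.7491

T-interval: x̄ ± E = 100 ± 10.7491 = (89.2509, 110.7491)

Rounded to 2 decimal places:

(89.25, 110.75)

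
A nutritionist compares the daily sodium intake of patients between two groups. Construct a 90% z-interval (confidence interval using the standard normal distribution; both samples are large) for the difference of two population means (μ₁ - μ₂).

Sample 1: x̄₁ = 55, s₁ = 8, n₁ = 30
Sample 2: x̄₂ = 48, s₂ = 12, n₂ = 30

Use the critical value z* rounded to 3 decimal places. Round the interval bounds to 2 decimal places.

Both samples are large (n₁ = 30 ≥ 30, n₂ = 30 ≥ 30), so a z-interval for the difference of means applies.

Point estimate: x̄₁ - x̄₂ = 55 - 48 = 7

Standard error: SE = √(s₁²/n₁ + s₂²/n₂)
= √(8²/30 + 12²/30)
= √(2.133333 + 4.800000)
= 2.633122

For 90% confidence, z* = 1.645 (from standard normal table)
Margin of error: E = z* × SE = 1.645 × 2.633122 = 4.3315

Z-interval: (x̄₁ - x̄₂) ± E = 7 ± 4.3315 = (2.6685, 11.3315)

Rounded to 2 decimal places:

(2.67, 11.33)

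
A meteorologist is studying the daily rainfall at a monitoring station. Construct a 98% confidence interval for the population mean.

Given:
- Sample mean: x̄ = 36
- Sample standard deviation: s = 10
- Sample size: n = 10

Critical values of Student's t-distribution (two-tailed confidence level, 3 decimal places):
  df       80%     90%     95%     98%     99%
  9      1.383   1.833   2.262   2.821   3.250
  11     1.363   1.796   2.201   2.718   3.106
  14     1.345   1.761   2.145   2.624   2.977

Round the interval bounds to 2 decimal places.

The population standard deviation σ is unknown (only the sample standard deviation s is given), so use a t-interval with df = n - 1 = 10 - 1 = 9.

For 98% confidence with df = 9, t* = 2.821 (from t-table)

Standard error: SE = s/√n = 10/√10 = 3.162278

Margin of error: E = t* × SE = 2.821 × 3.162278 = 8.9208

T-interval: x̄ ± E = 36 ± 8.9208 = (27.0792, 44.9208)

Rounded to 2 decimal places:

(27.08, 44.92)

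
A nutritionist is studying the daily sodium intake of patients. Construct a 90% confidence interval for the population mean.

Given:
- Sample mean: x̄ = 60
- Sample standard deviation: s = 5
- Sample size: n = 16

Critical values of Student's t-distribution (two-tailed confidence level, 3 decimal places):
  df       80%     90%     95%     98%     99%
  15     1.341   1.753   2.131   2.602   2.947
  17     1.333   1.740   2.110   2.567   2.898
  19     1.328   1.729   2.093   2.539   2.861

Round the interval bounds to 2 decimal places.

The population standard deviation σ is unknown (only the sample standard deviation s is given), so use a t-interval with df = n - 1 = 16 - 1 = 15.

For 90% confidence with df = 15, t* = 1.753 (from t-table)

Standard error: SE = s/√n = 5/√16 = 1.250000

Margin of error: E = t* × SE = 1.753 × 1.250000 = 2.1912

T-interval: x̄ ± E = 60 ± 2.1912 = (57.8088, 62.1912)

Rounded to 2 decimal places:

(57.81, 62.19)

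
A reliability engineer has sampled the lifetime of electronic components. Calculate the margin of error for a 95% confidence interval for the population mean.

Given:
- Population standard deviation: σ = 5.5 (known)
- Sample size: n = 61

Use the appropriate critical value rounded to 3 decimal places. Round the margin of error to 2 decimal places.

The population standard deviation σ is known, so use the z-interval margin of error formula.

For 95% confidence, z* = 1.96 (from standard normal table)

Margin of error formula for z-interval: E = z* × σ/√n

E = 1.96 × 5.5/√61
  = 1.96 × 0.704203
  = 1.3802

Rounded to 2 decimal places:

1.38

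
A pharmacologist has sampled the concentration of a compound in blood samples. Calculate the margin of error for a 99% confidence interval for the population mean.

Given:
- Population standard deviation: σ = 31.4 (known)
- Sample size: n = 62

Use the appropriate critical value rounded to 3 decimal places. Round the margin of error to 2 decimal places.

The population standard deviation σ is known, so use the z-interval margin of error formula.

For 99% confidence, z* = 2.576 (from standard normal table)

Margin of error formula for z-interval: E = z* × σ/√n

E = 2.576 × 31.4/√62
  = 2.576 × 3.987804
  = 10.2726

Rounded to 2 decimal places:

10.27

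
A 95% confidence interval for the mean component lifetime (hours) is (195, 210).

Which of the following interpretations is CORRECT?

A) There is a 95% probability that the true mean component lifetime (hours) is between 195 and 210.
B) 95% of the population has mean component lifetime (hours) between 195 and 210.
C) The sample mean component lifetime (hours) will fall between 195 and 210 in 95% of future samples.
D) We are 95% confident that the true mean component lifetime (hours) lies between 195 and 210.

A confidence interval represents our confidence in the procedure, not a probability statement about the parameter.

Key concept: If we repeated this sampling process many times and computed a 95% CI each time, about 95% of those intervals would contain the true population parameter.

For this specific interval (195, 210):
- Midpoint (point estimate): 202.5
- Margin of error: 7.5

The correct interpretation is the one stating confidence that the true parameter lies in the interval — option D.

D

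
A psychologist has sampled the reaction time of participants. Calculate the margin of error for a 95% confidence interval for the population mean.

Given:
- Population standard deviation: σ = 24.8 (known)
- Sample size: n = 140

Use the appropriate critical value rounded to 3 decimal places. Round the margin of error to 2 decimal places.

The population standard deviation σ is known, so use the z-interval margin of error formula.

For 95% confidence, z* = 1.96 (from standard normal table)

Margin of error formula for z-interval: E = z* × σ/√n

E = 1.96 × 24.8/√140
  = 1.96 × 2.095983
  = 4.1081

Rounded to 2 decimal places:

4.11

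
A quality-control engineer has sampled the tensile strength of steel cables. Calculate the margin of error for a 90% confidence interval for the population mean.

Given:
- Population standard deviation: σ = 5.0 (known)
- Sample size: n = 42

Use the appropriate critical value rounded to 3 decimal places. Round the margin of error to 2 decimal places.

The population standard deviation σ is known, so use the z-interval margin of error formula.

For 90% confidence, z* = 1.645 (from standard normal table)

Margin of error formula for z-interval: E = z* × σ/√n

E = 1.645 × 5.0/√42
  = 1.645 × 0.771517
  = 1.2691

Rounded to 2 decimal places:

1.27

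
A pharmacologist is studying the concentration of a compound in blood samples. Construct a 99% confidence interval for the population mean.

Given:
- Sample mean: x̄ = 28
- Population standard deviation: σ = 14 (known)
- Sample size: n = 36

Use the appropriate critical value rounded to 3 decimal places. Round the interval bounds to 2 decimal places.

The population standard deviation σ is known, so use a z-interval (standard normal critical value).

For 99% confidence, z* = 2.576 (from standard normal table)

Standard error: SE = σ/√n = 14/√36 = 2.333333

Margin of error: E = z* × SE = 2.576 × 2.333333 = 6.0107

Z-interval: x̄ ± E = 28 ± 6.0107 = (21.9893, 34.0107)

Rounded to 2 decimal places:

(21.99, 34.01)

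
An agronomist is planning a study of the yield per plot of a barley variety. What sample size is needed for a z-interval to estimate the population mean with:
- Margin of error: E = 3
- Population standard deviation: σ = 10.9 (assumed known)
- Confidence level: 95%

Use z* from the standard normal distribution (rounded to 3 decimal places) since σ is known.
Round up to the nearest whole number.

Using z* since population σ is known (z-interval formula).

For 95% confidence, z* = 1.96 (from standard normal table)

Sample size formula for z-interval: n = (z*σ/E)²

n = (1.96 × 10.9 / 3)²
  = (7.121333)²
  = 50.7134

Round up to the nearest whole number: n = 51

51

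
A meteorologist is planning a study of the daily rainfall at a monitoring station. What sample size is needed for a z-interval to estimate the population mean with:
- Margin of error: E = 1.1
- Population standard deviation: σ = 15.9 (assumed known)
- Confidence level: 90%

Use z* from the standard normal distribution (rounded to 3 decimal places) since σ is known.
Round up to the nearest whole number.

Using z* since population σ is known (z-interval formula).

For 90% confidence, z* = 1.645 (from standard normal table)

Sample size formula for z-interval: n = (z*σ/E)²

n = (1.645 × 15.9 / 1.1)²
  = (23.777727)²
  = 565.3803

Round up to the nearest whole number: n = 566

566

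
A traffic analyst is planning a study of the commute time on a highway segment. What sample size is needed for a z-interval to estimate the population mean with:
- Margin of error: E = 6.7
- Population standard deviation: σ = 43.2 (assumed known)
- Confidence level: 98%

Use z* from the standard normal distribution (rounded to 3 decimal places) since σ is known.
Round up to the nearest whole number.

Using z* since population σ is known (z-interval formula).

For 98% confidence, z* = 2.326 (from standard normal table)

Sample size formula for z-interval: n = (z*σ/E)²

n = (2.326 × 43.2 / 6.7)²
  = (14.997493)²
  = 224.9248

Round up to the nearest whole number: n = 225

225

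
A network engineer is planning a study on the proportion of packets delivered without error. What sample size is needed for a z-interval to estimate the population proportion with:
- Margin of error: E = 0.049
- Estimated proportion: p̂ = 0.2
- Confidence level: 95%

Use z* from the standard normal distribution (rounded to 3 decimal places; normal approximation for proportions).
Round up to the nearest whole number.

Using z* for proportion z-interval (normal approximation).

For 95% confidence, z* = 1.96 (from standard normal table)

Sample size formula for proportion z-interval: n = z*²p̂(1-p̂)/E²

n = 1.96² × 0.2 × 0.8 / 0.049²
  = 3.8416 × 0.16 / 0.002401
  = 256 (exactly)

This is already a whole number, so no rounding up is needed: n = 256

256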